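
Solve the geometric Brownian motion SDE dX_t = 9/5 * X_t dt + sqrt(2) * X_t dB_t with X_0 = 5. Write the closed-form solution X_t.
X_t = 5 * exp((4/5) * t + (sqrt(2)) * B_t)

For GBM dX = mu X dt + sigma X dB with X_0 = x_0, apply Itô to Y = log X: dY = (mu - sigma^2/2) dt + sigma dB, so Y_t = log(x_0) + (mu - sigma^2/2) t + sigma B_t and hence X_t = x_0 * exp((mu - sigma^2/2) t + sigma B_t).
With mu = 9/5, sigma = sqrt(2), x_0 = 5, this gives:
  X_t = 5 * exp((4/5) * t + (sqrt(2)) * B_t).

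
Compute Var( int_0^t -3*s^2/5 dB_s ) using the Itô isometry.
Var = 9*t^5/125

The Itô integral of a deterministic integrand f(s) has mean 0 because each increment f(s) * (B_{s+ds} - B_s) has mean 0. By the Itô isometry:
  Var( int_0^t f(s) dB_s ) = E[ (int_0^t f(s) dB_s)^2 ] = int_0^t f(s)^2 ds.
Here f(s) = -3*s^2/5, so f(s)^2 = 9*s^4/25. Integrate:
  int_0^t (9*s^4/25) ds = 9*t^5/125.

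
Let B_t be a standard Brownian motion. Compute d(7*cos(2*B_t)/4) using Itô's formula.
d(7*cos(2*B_t)/4) = (-7*cos(2*B_t)/2) dt + (-7*sin(2*B_t)/2) dB_t

Itô's formula for f(B_t) gives d f(B_t) = f'(B_t) dB_t + (1/2) f''(B_t) dt. Compute derivatives of f(x) = 7*cos(2*x)/4:
  f'(x)  = -7*sin(2*x)/2
  f''(x) = -7*cos(2*x)
Substitute x = B_t and multiply the f'' term by 1/2:
  drift     = (1/2) * (-7*cos(2*x)) evaluated at B_t = -7*cos(2*B_t)/2
  diffusion = (-7*sin(2*x)/2) evaluated at B_t = -7*sin(2*B_t)/2
Therefore d(7*cos(2*B_t)/4) = (-7*cos(2*B_t)/2) dt + (-7*sin(2*B_t)/2) dB_t.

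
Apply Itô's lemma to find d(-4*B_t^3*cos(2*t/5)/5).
d(-4*B_t^3*cos(2*t/5)/5) = (4*B_t*(2*B_t^2*sin(2*t/5) - 15*cos(2*t/5))/25) dt + (-12*B_t^2*cos(2*t/5)/5) dB_t

Itô's formula for f(t, x): d f(t, B_t) = (f_t + (1/2) f_xx) dt + f_x dB_t. Compute partials of f(t, x) = -4*x^3*cos(2*t/5)/5:
  f_t(t,x)  = 8*x^3*sin(2*t/5)/25
  f_x(t,x)  = -12*x^2*cos(2*t/5)/5
  f_xx(t,x) = -24*x*cos(2*t/5)/5
Assemble drift = f_t + (1/2) f_xx = 4*x*(2*x^2*sin(2*t/5) - 15*cos(2*t/5))/25 and diffusion = f_x = -12*x^2*cos(2*t/5)/5. Substituting x = B_t:
  d(-4*B_t^3*cos(2*t/5)/5) = (4*B_t*(2*B_t^2*sin(2*t/5) - 15*cos(2*t/5))/25) dt + (-12*B_t^2*cos(2*t/5)/5) dB_t.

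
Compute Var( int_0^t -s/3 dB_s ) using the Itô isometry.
Var = t^3/27

The Itô integral of a deterministic integrand f(s) has mean 0 because each increment f(s) * (B_{s+ds} - B_s) has mean 0. By the Itô isometry:
  Var( int_0^t f(s) dB_s ) = E[ (int_0^t f(s) dB_s)^2 ] = int_0^t f(s)^2 ds.
Here f(s) = -s/3, so f(s)^2 = s^2/9. Integrate:
  int_0^t (s^2/9) ds = t^3/27.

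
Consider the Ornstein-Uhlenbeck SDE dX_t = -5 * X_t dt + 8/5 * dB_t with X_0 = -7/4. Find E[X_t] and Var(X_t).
E[X_t] = -7*exp(-5*t)/4; Var(X_t) = 32/125 - 32*exp(-10*t)/125

The OU SDE dX = -theta X dt + sigma dB admits the integrating factor exp(theta t): d(exp(theta t) X_t) = sigma exp(theta t) dB_t. Integrating from 0 to t:
  X_t = x_0 * exp(-theta t) + sigma * int_0^t exp(-theta (t-s)) dB_s.
The Itô integral has mean 0 and (by the Itô isometry) variance sigma^2 * int_0^t exp(-2 theta (t - s)) ds = sigma^2 * (1 - exp(-2 theta t)) / (2 theta).
With theta = 5, sigma = 8/5, x_0 = -7/4:
  E[X_t] = -7/4 * exp(-5 t) = -7*exp(-5*t)/4
  Var(X_t) = (8/5)^2 * (1 - exp(-2*5 t)) / (2 * 5) = 32/125 - 32*exp(-10*t)/125.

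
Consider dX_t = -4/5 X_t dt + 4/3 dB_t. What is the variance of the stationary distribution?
lim Var(X_t) = 10/9

The OU SDE dX = -theta X dt + sigma dB admits the integrating factor exp(theta t): d(exp(theta t) X_t) = sigma exp(theta t) dB_t. Integrating from 0 to t gives X_t = x_0 * exp(-theta t) + sigma * int_0^t exp(-theta (t-s)) dB_s for any initial x_0. The Itô integral has variance (by the Itô isometry) sigma^2 * int_0^t exp(-2 theta (t - s)) ds = sigma^2 * (1 - exp(-2 theta t)) / (2 theta), independent of x_0.
With theta = 4/5, sigma = 4/3:
  Var(X_t) = (4/3)^2 * (1 - exp(-2*4/5 t)) / (2 * 4/5) = 10/9 - 10*exp(-8*t/5)/9.
As t -> infinity, exp(-2*4/5 t) -> 0, so the stationary variance is sigma^2 / (2 theta) = 10/9.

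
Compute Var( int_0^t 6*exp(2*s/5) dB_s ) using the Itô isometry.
Var = 45*exp(4*t/5) - 45

The Itô integral of a deterministic integrand f(s) has mean 0 because each increment f(s) * (B_{s+ds} - B_s) has mean 0. By the Itô isometry:
  Var( int_0^t f(s) dB_s ) = E[ (int_0^t f(s) dB_s)^2 ] = int_0^t f(s)^2 ds.
Here f(s) = 6*exp(2*s/5), so f(s)^2 = 36*exp(4*s/5). Integrate:
  int_0^t (36*exp(4*s/5)) ds = 45*exp(4*t/5) - 45.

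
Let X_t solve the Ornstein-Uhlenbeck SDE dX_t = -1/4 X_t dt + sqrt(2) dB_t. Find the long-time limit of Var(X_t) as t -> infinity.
lim Var(X_t) = 4

The OU SDE dX = -theta X dt + sigma dB admits the integrating factor exp(theta t): d(exp(theta t) X_t) = sigma exp(theta t) dB_t. Integrating from 0 to t gives X_t = x_0 * exp(-theta t) + sigma * int_0^t exp(-theta (t-s)) dB_s for any initial x_0. The Itô integral has variance (by the Itô isometry) sigma^2 * int_0^t exp(-2 theta (t - s)) ds = sigma^2 * (1 - exp(-2 theta t)) / (2 theta), independent of x_0.
With theta = 1/4, sigma = sqrt(2):
  Var(X_t) = (sqrt(2))^2 * (1 - exp(-2*1/4 t)) / (2 * 1/4) = 4 - 4*exp(-t/2).
As t -> infinity, exp(-2*1/4 t) -> 0, so the stationary variance is sigma^2 / (2 theta) = 4.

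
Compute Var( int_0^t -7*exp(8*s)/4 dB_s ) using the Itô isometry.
Var = 49*exp(16*t)/256 - 49/256

The Itô integral of a deterministic integrand f(s) has mean 0 because each increment f(s) * (B_{s+ds} - B_s) has mean 0. By the Itô isometry:
  Var( int_0^t f(s) dB_s ) = E[ (int_0^t f(s) dB_s)^2 ] = int_0^t f(s)^2 ds.
Here f(s) = -7*exp(8*s)/4, so f(s)^2 = 49*exp(16*s)/16. Integrate:
  int_0^t (49*exp(16*s)/16) ds = 49*exp(16*t)/256 - 49/256.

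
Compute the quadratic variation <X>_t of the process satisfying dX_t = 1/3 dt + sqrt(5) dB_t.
<X>_t = 5*t

For an Itô process dX_t = a(t) dt + b(t) dB_t, the quadratic variation is <X>_t = int_0^t b(s)^2 ds (the drift term does not contribute). Here b(s) = sqrt(5), so
  b(s)^2 = 5.
Integrating from 0 to t:
  <X>_t = int_0^t (5) ds = 5*t.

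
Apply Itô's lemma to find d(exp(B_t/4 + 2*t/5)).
d(exp(B_t/4 + 2*t/5)) = (69*exp(B_t/4 + 2*t/5)/160) dt + (exp(B_t/4 + 2*t/5)/4) dB_t

Itô's formula for f(t, x): d f(t, B_t) = (f_t + (1/2) f_xx) dt + f_x dB_t. Compute partials of f(t, x) = exp(2*t/5 + x/4):
  f_t(t,x)  = 2*exp(2*t/5 + x/4)/5
  f_x(t,x)  = exp(2*t/5 + x/4)/4
  f_xx(t,x) = exp(2*t/5 + x/4)/16
Assemble drift = f_t + (1/2) f_xx = 69*exp(2*t/5 + x/4)/160 and diffusion = f_x = exp(2*t/5 + x/4)/4. Substituting x = B_t:
  d(exp(B_t/4 + 2*t/5)) = (69*exp(B_t/4 + 2*t/5)/160) dt + (exp(B_t/4 + 2*t/5)/4) dB_t.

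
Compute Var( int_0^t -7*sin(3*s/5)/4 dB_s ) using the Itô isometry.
Var = 49*t/32 - 245*sin(6*t/5)/192

The Itô integral of a deterministic integrand f(s) has mean 0 because each increment f(s) * (B_{s+ds} - B_s) has mean 0. By the Itô isometry:
  Var( int_0^t f(s) dB_s ) = E[ (int_0^t f(s) dB_s)^2 ] = int_0^t f(s)^2 ds.
Here f(s) = -7*sin(3*s/5)/4, so f(s)^2 = 49*sin(3*s/5)^2/16. Integrate:
  int_0^t (49*sin(3*s/5)^2/16) ds = 49*t/32 - 245*sin(6*t/5)/192.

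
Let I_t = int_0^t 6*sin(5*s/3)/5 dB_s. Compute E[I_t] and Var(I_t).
E[I_t] = 0; Var(I_t) = 18*t/25 - 27*sin(10*t/3)/125

The Itô integral of a deterministic integrand f(s) has mean 0 because each increment f(s) * (B_{s+ds} - B_s) has mean 0. By the Itô isometry:
  Var( int_0^t f(s) dB_s ) = E[ (int_0^t f(s) dB_s)^2 ] = int_0^t f(s)^2 ds.
Here f(s) = 6*sin(5*s/3)/5, so f(s)^2 = 36*sin(5*s/3)^2/25. Integrate:
  int_0^t (36*sin(5*s/3)^2/25) ds = 18*t/25 - 27*sin(10*t/3)/125.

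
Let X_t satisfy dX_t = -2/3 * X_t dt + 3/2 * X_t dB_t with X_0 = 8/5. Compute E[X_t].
E[X_t] = 8*exp(-2*t/3)/5

For GBM dX = mu X dt + sigma X dB with X_0 = x_0, apply Itô to Y = log X: dY = (mu - sigma^2/2) dt + sigma dB, so Y_t = log(x_0) + (mu - sigma^2/2) t + sigma B_t and hence X_t = x_0 * exp((mu - sigma^2/2) t + sigma B_t).
With mu = -2/3, sigma = 3/2, x_0 = 8/5, this gives:
  X_t = 8/5 * exp((-43/24) * t + (3/2) * B_t).
Since sigma*B_t ~ Normal(0, sigma^2 t), E[exp(sigma*B_t)] = exp(sigma^2 t / 2); so E[X_t] = x_0 * exp((mu - sigma^2/2) t) * exp(sigma^2 t / 2) = x_0 * exp(mu t) = 8*exp(-2*t/3)/5.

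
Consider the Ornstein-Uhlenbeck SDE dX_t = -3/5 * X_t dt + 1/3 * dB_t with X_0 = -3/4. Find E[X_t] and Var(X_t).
E[X_t] = -3*exp(-3*t/5)/4; Var(X_t) = 5/54 - 5*exp(-6*t/5)/54

The OU SDE dX = -theta X dt + sigma dB admits the integrating factor exp(theta t): d(exp(theta t) X_t) = sigma exp(theta t) dB_t. Integrating from 0 to t:
  X_t = x_0 * exp(-theta t) + sigma * int_0^t exp(-theta (t-s)) dB_s.
The Itô integral has mean 0 and (by the Itô isometry) variance sigma^2 * int_0^t exp(-2 theta (t - s)) ds = sigma^2 * (1 - exp(-2 theta t)) / (2 theta).
With theta = 3/5, sigma = 1/3, x_0 = -3/4:
  E[X_t] = -3/4 * exp(-3/5 t) = -3*exp(-3*t/5)/4
  Var(X_t) = (1/3)^2 * (1 - exp(-2*3/5 t)) / (2 * 3/5) = 5/54 - 5*exp(-6*t/5)/54.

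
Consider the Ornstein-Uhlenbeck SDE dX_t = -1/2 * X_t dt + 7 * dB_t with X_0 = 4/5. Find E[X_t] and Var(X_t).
E[X_t] = 4*exp(-t/2)/5; Var(X_t) = 49 - 49*exp(-t)

The OU SDE dX = -theta X dt + sigma dB admits the integrating factor exp(theta t): d(exp(theta t) X_t) = sigma exp(theta t) dB_t. Integrating from 0 to t:
  X_t = x_0 * exp(-theta t) + sigma * int_0^t exp(-theta (t-s)) dB_s.
The Itô integral has mean 0 and (by the Itô isometry) variance sigma^2 * int_0^t exp(-2 theta (t - s)) ds = sigma^2 * (1 - exp(-2 theta t)) / (2 theta).
With theta = 1/2, sigma = 7, x_0 = 4/5:
  E[X_t] = 4/5 * exp(-1/2 t) = 4*exp(-t/2)/5
  Var(X_t) = (7)^2 * (1 - exp(-2*1/2 t)) / (2 * 1/2) = 49 - 49*exp(-t).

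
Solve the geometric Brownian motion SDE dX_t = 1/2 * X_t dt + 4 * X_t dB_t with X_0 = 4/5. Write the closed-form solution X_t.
X_t = 4/5 * exp((-15/2) * t + (4) * B_t)

For GBM dX = mu X dt + sigma X dB with X_0 = x_0, apply Itô to Y = log X: dY = (mu - sigma^2/2) dt + sigma dB, so Y_t = log(x_0) + (mu - sigma^2/2) t + sigma B_t and hence X_t = x_0 * exp((mu - sigma^2/2) t + sigma B_t).
With mu = 1/2, sigma = 4, x_0 = 4/5, this gives:
  X_t = 4/5 * exp((-15/2) * t + (4) * B_t).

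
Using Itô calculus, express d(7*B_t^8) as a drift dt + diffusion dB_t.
d(7*B_t^8) = (196*B_t^6) dt + (56*B_t^7) dB_t

Itô's formula for f(B_t) gives d f(B_t) = f'(B_t) dB_t + (1/2) f''(B_t) dt. Compute derivatives of f(x) = 7*x^8:
  f'(x)  = 56*x^7
  f''(x) = 392*x^6
Substitute x = B_t and multiply the f'' term by 1/2:
  drift     = (1/2) * (392*x^6) evaluated at B_t = 196*B_t^6
  diffusion = (56*x^7) evaluated at B_t = 56*B_t^7
Therefore d(7*B_t^8) = (196*B_t^6) dt + (56*B_t^7) dB_t.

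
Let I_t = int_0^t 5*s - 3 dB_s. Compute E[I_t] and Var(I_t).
E[I_t] = 0; Var(I_t) = t*(25*t^2 - 45*t + 27)/3

The Itô integral of a deterministic integrand f(s) has mean 0 because each increment f(s) * (B_{s+ds} - B_s) has mean 0. By the Itô isometry:
  Var( int_0^t f(s) dB_s ) = E[ (int_0^t f(s) dB_s)^2 ] = int_0^t f(s)^2 ds.
Here f(s) = 5*s - 3, so f(s)^2 = (5*s - 3)^2. Integrate:
  int_0^t ((5*s - 3)^2) ds = t*(25*t^2 - 45*t + 27)/3.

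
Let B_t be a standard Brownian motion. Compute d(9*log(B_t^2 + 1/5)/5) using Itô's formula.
d(9*log(B_t^2 + 1/5)/5) = (9*(1 - 5*B_t^2)/(5*B_t^2 + 1)^2) dt + (18*B_t/(5*B_t^2 + 1)) dB_t

Itô's formula for f(B_t) gives d f(B_t) = f'(B_t) dB_t + (1/2) f''(B_t) dt. Compute derivatives of f(x) = 9*log(x^2 + 1/5)/5:
  f'(x)  = 18*x/(5*x^2 + 1)
  f''(x) = 18*(1 - 5*x^2)/(5*x^2 + 1)^2
Substitute x = B_t and multiply the f'' term by 1/2:
  drift     = (1/2) * (18*(1 - 5*x^2)/(5*x^2 + 1)^2) evaluated at B_t = 9*(1 - 5*B_t^2)/(5*B_t^2 + 1)^2
  diffusion = (18*x/(5*x^2 + 1)) evaluated at B_t = 18*B_t/(5*B_t^2 + 1)
Therefore d(9*log(B_t^2 + 1/5)/5) = (9*(1 - 5*B_t^2)/(5*B_t^2 + 1)^2) dt + (18*B_t/(5*B_t^2 + 1)) dB_t.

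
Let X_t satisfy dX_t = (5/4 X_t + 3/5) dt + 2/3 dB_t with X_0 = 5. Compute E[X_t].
E[X_t] = 137*exp(5*t/4)/25 - 12/25

Taking expectations and using E[dB_t] = 0, the mean m(t) = E[X_t] satisfies the ODE m'(t) = a m(t) + b with m(0) = x_0. With a = 5/4, b = 3/5, x_0 = 5, the solution is
  m(t) = x_0 * exp(a t) + (b/a) * (exp(a t) - 1)
       = 5 * exp((5/4) t) + ((3/5)/(5/4)) * (exp((5/4) t) - 1)
       = 137*exp(5*t/4)/25 - 12/25.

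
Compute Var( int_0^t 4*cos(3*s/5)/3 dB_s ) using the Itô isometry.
Var = 8*t/9 + 20*sin(6*t/5)/27

The Itô integral of a deterministic integrand f(s) has mean 0 because each increment f(s) * (B_{s+ds} - B_s) has mean 0. By the Itô isometry:
  Var( int_0^t f(s) dB_s ) = E[ (int_0^t f(s) dB_s)^2 ] = int_0^t f(s)^2 ds.
Here f(s) = 4*cos(3*s/5)/3, so f(s)^2 = 16*cos(3*s/5)^2/9. Integrate:
  int_0^t (16*cos(3*s/5)^2/9) ds = 8*t/9 + 20*sin(6*t/5)/27.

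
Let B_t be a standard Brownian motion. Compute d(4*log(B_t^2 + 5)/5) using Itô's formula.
d(4*log(B_t^2 + 5)/5) = (4*(5 - B_t^2)/(5*(B_t^2 + 5)^2)) dt + (8*B_t/(5*(B_t^2 + 5))) dB_t

Itô's formula for f(B_t) gives d f(B_t) = f'(B_t) dB_t + (1/2) f''(B_t) dt. Compute derivatives of f(x) = 4*log(x^2 + 5)/5:
  f'(x)  = 8*x/(5*(x^2 + 5))
  f''(x) = 8*(5 - x^2)/(5*(x^2 + 5)^2)
Substitute x = B_t and multiply the f'' term by 1/2:
  drift     = (1/2) * (8*(5 - x^2)/(5*(x^2 + 5)^2)) evaluated at B_t = 4*(5 - B_t^2)/(5*(B_t^2 + 5)^2)
  diffusion = (8*x/(5*(x^2 + 5))) evaluated at B_t = 8*B_t/(5*(B_t^2 + 5))
Therefore d(4*log(B_t^2 + 5)/5) = (4*(5 - B_t^2)/(5*(B_t^2 + 5)^2)) dt + (8*B_t/(5*(B_t^2 + 5))) dB_t.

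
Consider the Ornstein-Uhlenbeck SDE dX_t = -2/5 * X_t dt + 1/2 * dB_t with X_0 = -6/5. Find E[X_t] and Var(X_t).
E[X_t] = -6*exp(-2*t/5)/5; Var(X_t) = 5/16 - 5*exp(-4*t/5)/16

The OU SDE dX = -theta X dt + sigma dB admits the integrating factor exp(theta t): d(exp(theta t) X_t) = sigma exp(theta t) dB_t. Integrating from 0 to t:
  X_t = x_0 * exp(-theta t) + sigma * int_0^t exp(-theta (t-s)) dB_s.
The Itô integral has mean 0 and (by the Itô isometry) variance sigma^2 * int_0^t exp(-2 theta (t - s)) ds = sigma^2 * (1 - exp(-2 theta t)) / (2 theta).
With theta = 2/5, sigma = 1/2, x_0 = -6/5:
  E[X_t] = -6/5 * exp(-2/5 t) = -6*exp(-2*t/5)/5
  Var(X_t) = (1/2)^2 * (1 - exp(-2*2/5 t)) / (2 * 2/5) = 5/16 - 5*exp(-4*t/5)/16.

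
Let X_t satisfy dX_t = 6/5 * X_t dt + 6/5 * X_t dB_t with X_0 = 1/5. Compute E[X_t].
E[X_t] = exp(6*t/5)/5

For GBM dX = mu X dt + sigma X dB with X_0 = x_0, apply Itô to Y = log X: dY = (mu - sigma^2/2) dt + sigma dB, so Y_t = log(x_0) + (mu - sigma^2/2) t + sigma B_t and hence X_t = x_0 * exp((mu - sigma^2/2) t + sigma B_t).
With mu = 6/5, sigma = 6/5, x_0 = 1/5, this gives:
  X_t = 1/5 * exp((12/25) * t + (6/5) * B_t).
Since sigma*B_t ~ Normal(0, sigma^2 t), E[exp(sigma*B_t)] = exp(sigma^2 t / 2); so E[X_t] = x_0 * exp((mu - sigma^2/2) t) * exp(sigma^2 t / 2) = x_0 * exp(mu t) = exp(6*t/5)/5.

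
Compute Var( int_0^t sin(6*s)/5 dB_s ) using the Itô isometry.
Var = t/50 - sin(12*t)/600

The Itô integral of a deterministic integrand f(s) has mean 0 because each increment f(s) * (B_{s+ds} - B_s) has mean 0. By the Itô isometry:
  Var( int_0^t f(s) dB_s ) = E[ (int_0^t f(s) dB_s)^2 ] = int_0^t f(s)^2 ds.
Here f(s) = sin(6*s)/5, so f(s)^2 = sin(6*s)^2/25. Integrate:
  int_0^t (sin(6*s)^2/25) ds = t/50 - sin(12*t)/600.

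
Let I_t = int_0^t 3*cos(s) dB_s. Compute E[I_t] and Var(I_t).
E[I_t] = 0; Var(I_t) = 9*t/2 + 9*sin(2*t)/4

The Itô integral of a deterministic integrand f(s) has mean 0 because each increment f(s) * (B_{s+ds} - B_s) has mean 0. By the Itô isometry:
  Var( int_0^t f(s) dB_s ) = E[ (int_0^t f(s) dB_s)^2 ] = int_0^t f(s)^2 ds.
Here f(s) = 3*cos(s), so f(s)^2 = 9*cos(s)^2. Integrate:
  int_0^t (9*cos(s)^2) ds = 9*t/2 + 9*sin(2*t)/4.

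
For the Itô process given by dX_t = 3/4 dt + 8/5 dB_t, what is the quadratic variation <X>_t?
<X>_t = 64*t/25

For an Itô process dX_t = a(t) dt + b(t) dB_t, the quadratic variation is <X>_t = int_0^t b(s)^2 ds (the drift term does not contribute). Here b(s) = 8/5, so
  b(s)^2 = 64/25.
Integrating from 0 to t:
  <X>_t = int_0^t (64/25) ds = 64*t/25.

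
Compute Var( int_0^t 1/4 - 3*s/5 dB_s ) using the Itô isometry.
Var = t*(48*t^2 - 60*t + 25)/400

The Itô integral of a deterministic integrand f(s) has mean 0 because each increment f(s) * (B_{s+ds} - B_s) has mean 0. By the Itô isometry:
  Var( int_0^t f(s) dB_s ) = E[ (int_0^t f(s) dB_s)^2 ] = int_0^t f(s)^2 ds.
Here f(s) = 1/4 - 3*s/5, so f(s)^2 = (12*s - 5)^2/400. Integrate:
  int_0^t ((12*s - 5)^2/400) ds = t*(48*t^2 - 60*t + 25)/400.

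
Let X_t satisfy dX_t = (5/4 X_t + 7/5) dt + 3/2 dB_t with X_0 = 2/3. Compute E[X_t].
E[X_t] = 134*exp(5*t/4)/75 - 28/25

Taking expectations and using E[dB_t] = 0, the mean m(t) = E[X_t] satisfies the ODE m'(t) = a m(t) + b with m(0) = x_0. With a = 5/4, b = 7/5, x_0 = 2/3, the solution is
  m(t) = x_0 * exp(a t) + (b/a) * (exp(a t) - 1)
       = (2/3) * exp((5/4) t) + ((7/5)/(5/4)) * (exp((5/4) t) - 1)
       = 134*exp(5*t/4)/75 - 28/25.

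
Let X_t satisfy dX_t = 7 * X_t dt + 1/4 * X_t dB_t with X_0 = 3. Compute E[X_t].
E[X_t] = 3*exp(7*t)

For GBM dX = mu X dt + sigma X dB with X_0 = x_0, apply Itô to Y = log X: dY = (mu - sigma^2/2) dt + sigma dB, so Y_t = log(x_0) + (mu - sigma^2/2) t + sigma B_t and hence X_t = x_0 * exp((mu - sigma^2/2) t + sigma B_t).
With mu = 7, sigma = 1/4, x_0 = 3, this gives:
  X_t = 3 * exp((223/32) * t + (1/4) * B_t).
Since sigma*B_t ~ Normal(0, sigma^2 t), E[exp(sigma*B_t)] = exp(sigma^2 t / 2); so E[X_t] = x_0 * exp((mu - sigma^2/2) t) * exp(sigma^2 t / 2) = x_0 * exp(mu t) = 3*exp(7*t).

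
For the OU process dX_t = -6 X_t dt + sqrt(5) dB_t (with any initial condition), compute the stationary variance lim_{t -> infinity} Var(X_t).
lim Var(X_t) = 5/12

The OU SDE dX = -theta X dt + sigma dB admits the integrating factor exp(theta t): d(exp(theta t) X_t) = sigma exp(theta t) dB_t. Integrating from 0 to t gives X_t = x_0 * exp(-theta t) + sigma * int_0^t exp(-theta (t-s)) dB_s for any initial x_0. The Itô integral has variance (by the Itô isometry) sigma^2 * int_0^t exp(-2 theta (t - s)) ds = sigma^2 * (1 - exp(-2 theta t)) / (2 theta), independent of x_0.
With theta = 6, sigma = sqrt(5):
  Var(X_t) = (sqrt(5))^2 * (1 - exp(-2*6 t)) / (2 * 6) = 5/12 - 5*exp(-12*t)/12.
As t -> infinity, exp(-2*6 t) -> 0, so the stationary variance is sigma^2 / (2 theta) = 5/12.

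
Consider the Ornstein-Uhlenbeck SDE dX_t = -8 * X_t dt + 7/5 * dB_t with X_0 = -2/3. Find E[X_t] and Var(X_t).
E[X_t] = -2*exp(-8*t)/3; Var(X_t) = 49/400 - 49*exp(-16*t)/400

The OU SDE dX = -theta X dt + sigma dB admits the integrating factor exp(theta t): d(exp(theta t) X_t) = sigma exp(theta t) dB_t. Integrating from 0 to t:
  X_t = x_0 * exp(-theta t) + sigma * int_0^t exp(-theta (t-s)) dB_s.
The Itô integral has mean 0 and (by the Itô isometry) variance sigma^2 * int_0^t exp(-2 theta (t - s)) ds = sigma^2 * (1 - exp(-2 theta t)) / (2 theta).
With theta = 8, sigma = 7/5, x_0 = -2/3:
  E[X_t] = -2/3 * exp(-8 t) = -2*exp(-8*t)/3
  Var(X_t) = (7/5)^2 * (1 - exp(-2*8 t)) / (2 * 8) = 49/400 - 49*exp(-16*t)/400.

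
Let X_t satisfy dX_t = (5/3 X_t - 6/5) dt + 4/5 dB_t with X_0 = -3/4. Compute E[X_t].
E[X_t] = 18/25 - 147*exp(5*t/3)/100

Taking expectations and using E[dB_t] = 0, the mean m(t) = E[X_t] satisfies the ODE m'(t) = a m(t) + b with m(0) = x_0. With a = 5/3, b = -6/5, x_0 = -3/4, the solution is
  m(t) = x_0 * exp(a t) + (b/a) * (exp(a t) - 1)
       = (-3/4) * exp((5/3) t) + ((-6/5)/(5/3)) * (exp((5/3) t) - 1)
       = 18/25 - 147*exp(5*t/3)/100.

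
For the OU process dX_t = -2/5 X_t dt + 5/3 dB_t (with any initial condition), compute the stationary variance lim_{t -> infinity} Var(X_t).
lim Var(X_t) = 125/36

The OU SDE dX = -theta X dt + sigma dB admits the integrating factor exp(theta t): d(exp(theta t) X_t) = sigma exp(theta t) dB_t. Integrating from 0 to t gives X_t = x_0 * exp(-theta t) + sigma * int_0^t exp(-theta (t-s)) dB_s for any initial x_0. The Itô integral has variance (by the Itô isometry) sigma^2 * int_0^t exp(-2 theta (t - s)) ds = sigma^2 * (1 - exp(-2 theta t)) / (2 theta), independent of x_0.
With theta = 2/5, sigma = 5/3:
  Var(X_t) = (5/3)^2 * (1 - exp(-2*2/5 t)) / (2 * 2/5) = 125/36 - 125*exp(-4*t/5)/36.
As t -> infinity, exp(-2*2/5 t) -> 0, so the stationary variance is sigma^2 / (2 theta) = 125/36.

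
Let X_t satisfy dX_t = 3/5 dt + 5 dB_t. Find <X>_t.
<X>_t = 25*t

For an Itô process dX_t = a(t) dt + b(t) dB_t, the quadratic variation is <X>_t = int_0^t b(s)^2 ds (the drift term does not contribute). Here b(s) = 5, so
  b(s)^2 = 25.
Integrating from 0 to t:
  <X>_t = int_0^t (25) ds = 25*t.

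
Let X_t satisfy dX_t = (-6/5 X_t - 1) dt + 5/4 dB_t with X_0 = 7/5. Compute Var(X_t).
Var(X_t) = 125/192 - 125*exp(-12*t/5)/192

The variance V(t) = Var(X_t) satisfies V'(t) = 2 a V(t) + c^2 with V(0) = 0 (drift coefficient is linear in X, diffusion is constant). With a = -6/5, c = 5/4, the solution is
  V(t) = (c^2 / (2 a)) * (exp(2 a t) - 1)
       = ((5/4)^2 / (2*(-6/5))) * (exp((-12/5) t) - 1)
       = 125/192 - 125*exp(-12*t/5)/192.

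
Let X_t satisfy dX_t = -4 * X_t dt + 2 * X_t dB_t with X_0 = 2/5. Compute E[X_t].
E[X_t] = 2*exp(-4*t)/5

For GBM dX = mu X dt + sigma X dB with X_0 = x_0, apply Itô to Y = log X: dY = (mu - sigma^2/2) dt + sigma dB, so Y_t = log(x_0) + (mu - sigma^2/2) t + sigma B_t and hence X_t = x_0 * exp((mu - sigma^2/2) t + sigma B_t).
With mu = -4, sigma = 2, x_0 = 2/5, this gives:
  X_t = 2/5 * exp((-6) * t + (2) * B_t).
Since sigma*B_t ~ Normal(0, sigma^2 t), E[exp(sigma*B_t)] = exp(sigma^2 t / 2); so E[X_t] = x_0 * exp((mu - sigma^2/2) t) * exp(sigma^2 t / 2) = x_0 * exp(mu t) = 2*exp(-4*t)/5.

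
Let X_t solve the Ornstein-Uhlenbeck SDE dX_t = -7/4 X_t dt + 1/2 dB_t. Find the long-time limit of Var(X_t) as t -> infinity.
lim Var(X_t) = 1/14

The OU SDE dX = -theta X dt + sigma dB admits the integrating factor exp(theta t): d(exp(theta t) X_t) = sigma exp(theta t) dB_t. Integrating from 0 to t gives X_t = x_0 * exp(-theta t) + sigma * int_0^t exp(-theta (t-s)) dB_s for any initial x_0. The Itô integral has variance (by the Itô isometry) sigma^2 * int_0^t exp(-2 theta (t - s)) ds = sigma^2 * (1 - exp(-2 theta t)) / (2 theta), independent of x_0.
With theta = 7/4, sigma = 1/2:
  Var(X_t) = (1/2)^2 * (1 - exp(-2*7/4 t)) / (2 * 7/4) = 1/14 - exp(-7*t/2)/14.
As t -> infinity, exp(-2*7/4 t) -> 0, so the stationary variance is sigma^2 / (2 theta) = 1/14.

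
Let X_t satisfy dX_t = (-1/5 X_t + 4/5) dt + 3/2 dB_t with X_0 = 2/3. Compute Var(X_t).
Var(X_t) = 45/8 - 45*exp(-2*t/5)/8

The variance V(t) = Var(X_t) satisfies V'(t) = 2 a V(t) + c^2 with V(0) = 0 (drift coefficient is linear in X, diffusion is constant). With a = -1/5, c = 3/2, the solution is
  V(t) = (c^2 / (2 a)) * (exp(2 a t) - 1)
       = ((3/2)^2 / (2*(-1/5))) * (exp((-2/5) t) - 1)
       = 45/8 - 45*exp(-2*t/5)/8.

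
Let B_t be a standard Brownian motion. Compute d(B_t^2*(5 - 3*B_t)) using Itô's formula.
d(B_t^2*(5 - 3*B_t)) = (5 - 9*B_t) dt + (B_t*(10 - 9*B_t)) dB_t

Itô's formula for f(B_t) gives d f(B_t) = f'(B_t) dB_t + (1/2) f''(B_t) dt. Compute derivatives of f(x) = x^2*(5 - 3*x):
  f'(x)  = x*(10 - 9*x)
  f''(x) = 10 - 18*x
Substitute x = B_t and multiply the f'' term by 1/2:
  drift     = (1/2) * (10 - 18*x) evaluated at B_t = 5 - 9*B_t
  diffusion = (x*(10 - 9*x)) evaluated at B_t = B_t*(10 - 9*B_t)
Therefore d(B_t^2*(5 - 3*B_t)) = (5 - 9*B_t) dt + (B_t*(10 - 9*B_t)) dB_t.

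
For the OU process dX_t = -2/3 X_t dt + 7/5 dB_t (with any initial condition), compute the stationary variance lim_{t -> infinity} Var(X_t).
lim Var(X_t) = 147/100

The OU SDE dX = -theta X dt + sigma dB admits the integrating factor exp(theta t): d(exp(theta t) X_t) = sigma exp(theta t) dB_t. Integrating from 0 to t gives X_t = x_0 * exp(-theta t) + sigma * int_0^t exp(-theta (t-s)) dB_s for any initial x_0. The Itô integral has variance (by the Itô isometry) sigma^2 * int_0^t exp(-2 theta (t - s)) ds = sigma^2 * (1 - exp(-2 theta t)) / (2 theta), independent of x_0.
With theta = 2/3, sigma = 7/5:
  Var(X_t) = (7/5)^2 * (1 - exp(-2*2/3 t)) / (2 * 2/3) = 147/100 - 147*exp(-4*t/3)/100.
As t -> infinity, exp(-2*2/3 t) -> 0, so the stationary variance is sigma^2 / (2 theta) = 147/100.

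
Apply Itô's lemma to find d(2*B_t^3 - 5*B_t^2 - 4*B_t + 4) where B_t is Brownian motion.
d(2*B_t^3 - 5*B_t^2 - 4*B_t + 4) = (6*B_t - 5) dt + (6*B_t^2 - 10*B_t - 4) dB_t

Itô's formula for f(B_t) gives d f(B_t) = f'(B_t) dB_t + (1/2) f''(B_t) dt. Compute derivatives of f(x) = 2*x^3 - 5*x^2 - 4*x + 4:
  f'(x)  = 6*x^2 - 10*x - 4
  f''(x) = 12*x - 10
Substitute x = B_t and multiply the f'' term by 1/2:
  drift     = (1/2) * (12*x - 10) evaluated at B_t = 6*B_t - 5
  diffusion = (6*x^2 - 10*x - 4) evaluated at B_t = 6*B_t^2 - 10*B_t - 4
Therefore d(2*B_t^3 - 5*B_t^2 - 4*B_t + 4) = (6*B_t - 5) dt + (6*B_t^2 - 10*B_t - 4) dB_t.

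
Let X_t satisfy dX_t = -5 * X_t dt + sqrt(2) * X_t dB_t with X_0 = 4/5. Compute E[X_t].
E[X_t] = 4*exp(-5*t)/5

For GBM dX = mu X dt + sigma X dB with X_0 = x_0, apply Itô to Y = log X: dY = (mu - sigma^2/2) dt + sigma dB, so Y_t = log(x_0) + (mu - sigma^2/2) t + sigma B_t and hence X_t = x_0 * exp((mu - sigma^2/2) t + sigma B_t).
With mu = -5, sigma = sqrt(2), x_0 = 4/5, this gives:
  X_t = 4/5 * exp((-6) * t + (sqrt(2)) * B_t).
Since sigma*B_t ~ Normal(0, sigma^2 t), E[exp(sigma*B_t)] = exp(sigma^2 t / 2); so E[X_t] = x_0 * exp((mu - sigma^2/2) t) * exp(sigma^2 t / 2) = x_0 * exp(mu t) = 4*exp(-5*t)/5.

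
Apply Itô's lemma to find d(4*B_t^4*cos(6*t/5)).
d(4*B_t^4*cos(6*t/5)) = (24*B_t^2*(-B_t^2*sin(6*t/5) + 5*cos(6*t/5))/5) dt + (16*B_t^3*cos(6*t/5)) dB_t

Itô's formula for f(t, x): d f(t, B_t) = (f_t + (1/2) f_xx) dt + f_x dB_t. Compute partials of f(t, x) = 4*x^4*cos(6*t/5):
  f_t(t,x)  = -24*x^4*sin(6*t/5)/5
  f_x(t,x)  = 16*x^3*cos(6*t/5)
  f_xx(t,x) = 48*x^2*cos(6*t/5)
Assemble drift = f_t + (1/2) f_xx = 24*x^2*(-x^2*sin(6*t/5) + 5*cos(6*t/5))/5 and diffusion = f_x = 16*x^3*cos(6*t/5). Substituting x = B_t:
  d(4*B_t^4*cos(6*t/5)) = (24*B_t^2*(-B_t^2*sin(6*t/5) + 5*cos(6*t/5))/5) dt + (16*B_t^3*cos(6*t/5)) dB_t.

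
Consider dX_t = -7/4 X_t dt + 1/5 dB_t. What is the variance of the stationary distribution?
lim Var(X_t) = 2/175

The OU SDE dX = -theta X dt + sigma dB admits the integrating factor exp(theta t): d(exp(theta t) X_t) = sigma exp(theta t) dB_t. Integrating from 0 to t gives X_t = x_0 * exp(-theta t) + sigma * int_0^t exp(-theta (t-s)) dB_s for any initial x_0. The Itô integral has variance (by the Itô isometry) sigma^2 * int_0^t exp(-2 theta (t - s)) ds = sigma^2 * (1 - exp(-2 theta t)) / (2 theta), independent of x_0.
With theta = 7/4, sigma = 1/5:
  Var(X_t) = (1/5)^2 * (1 - exp(-2*7/4 t)) / (2 * 7/4) = 2/175 - 2*exp(-7*t/2)/175.
As t -> infinity, exp(-2*7/4 t) -> 0, so the stationary variance is sigma^2 / (2 theta) = 2/175.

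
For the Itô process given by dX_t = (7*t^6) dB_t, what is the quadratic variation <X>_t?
<X>_t = 49*t^13/13

For an Itô process dX_t = a(t) dt + b(t) dB_t, the quadratic variation is <X>_t = int_0^t b(s)^2 ds (the drift term does not contribute). Here b(s) = 7*s^6, so
  b(s)^2 = 49*s^12.
Integrating from 0 to t:
  <X>_t = int_0^t (49*s^12) ds = 49*t^13/13.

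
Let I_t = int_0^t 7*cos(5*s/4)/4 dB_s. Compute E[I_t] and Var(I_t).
E[I_t] = 0; Var(I_t) = 49*t/32 + 49*sin(5*t/2)/80

The Itô integral of a deterministic integrand f(s) has mean 0 because each increment f(s) * (B_{s+ds} - B_s) has mean 0. By the Itô isometry:
  Var( int_0^t f(s) dB_s ) = E[ (int_0^t f(s) dB_s)^2 ] = int_0^t f(s)^2 ds.
Here f(s) = 7*cos(5*s/4)/4, so f(s)^2 = 49*cos(5*s/4)^2/16. Integrate:
  int_0^t (49*cos(5*s/4)^2/16) ds = 49*t/32 + 49*sin(5*t/2)/80.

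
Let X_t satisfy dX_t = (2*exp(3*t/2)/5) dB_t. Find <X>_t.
<X>_t = 4*exp(3*t)/75 - 4/75

For an Itô process dX_t = a(t) dt + b(t) dB_t, the quadratic variation is <X>_t = int_0^t b(s)^2 ds (the drift term does not contribute). Here b(s) = 2*exp(3*s/2)/5, so
  b(s)^2 = 4*exp(3*s)/25.
Integrating from 0 to t:
  <X>_t = int_0^t (4*exp(3*s)/25) ds = 4*exp(3*t)/75 - 4/75.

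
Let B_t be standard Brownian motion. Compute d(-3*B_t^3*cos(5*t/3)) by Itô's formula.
d(-3*B_t^3*cos(5*t/3)) = (B_t*(5*B_t^2*sin(5*t/3) - 9*cos(5*t/3))) dt + (-9*B_t^2*cos(5*t/3)) dB_t

Itô's formula for f(t, x): d f(t, B_t) = (f_t + (1/2) f_xx) dt + f_x dB_t. Compute partials of f(t, x) = -3*x^3*cos(5*t/3):
  f_t(t,x)  = 5*x^3*sin(5*t/3)
  f_x(t,x)  = -9*x^2*cos(5*t/3)
  f_xx(t,x) = -18*x*cos(5*t/3)
Assemble drift = f_t + (1/2) f_xx = x*(5*x^2*sin(5*t/3) - 9*cos(5*t/3)) and diffusion = f_x = -9*x^2*cos(5*t/3). Substituting x = B_t:
  d(-3*B_t^3*cos(5*t/3)) = (B_t*(5*B_t^2*sin(5*t/3) - 9*cos(5*t/3))) dt + (-9*B_t^2*cos(5*t/3)) dB_t.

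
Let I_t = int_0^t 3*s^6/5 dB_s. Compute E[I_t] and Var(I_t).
E[I_t] = 0; Var(I_t) = 9*t^13/325

The Itô integral of a deterministic integrand f(s) has mean 0 because each increment f(s) * (B_{s+ds} - B_s) has mean 0. By the Itô isometry:
  Var( int_0^t f(s) dB_s ) = E[ (int_0^t f(s) dB_s)^2 ] = int_0^t f(s)^2 ds.
Here f(s) = 3*s^6/5, so f(s)^2 = 9*s^12/25. Integrate:
  int_0^t (9*s^12/25) ds = 9*t^13/325.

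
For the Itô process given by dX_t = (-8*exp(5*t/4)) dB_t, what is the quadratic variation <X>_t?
<X>_t = 128*exp(5*t/2)/5 - 128/5

For an Itô process dX_t = a(t) dt + b(t) dB_t, the quadratic variation is <X>_t = int_0^t b(s)^2 ds (the drift term does not contribute). Here b(s) = -8*exp(5*s/4), so
  b(s)^2 = 64*exp(5*s/2).
Integrating from 0 to t:
  <X>_t = int_0^t (64*exp(5*s/2)) ds = 128*exp(5*t/2)/5 - 128/5.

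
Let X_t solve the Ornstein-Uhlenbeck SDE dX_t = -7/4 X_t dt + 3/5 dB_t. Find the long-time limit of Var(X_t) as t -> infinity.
lim Var(X_t) = 18/175

The OU SDE dX = -theta X dt + sigma dB admits the integrating factor exp(theta t): d(exp(theta t) X_t) = sigma exp(theta t) dB_t. Integrating from 0 to t gives X_t = x_0 * exp(-theta t) + sigma * int_0^t exp(-theta (t-s)) dB_s for any initial x_0. The Itô integral has variance (by the Itô isometry) sigma^2 * int_0^t exp(-2 theta (t - s)) ds = sigma^2 * (1 - exp(-2 theta t)) / (2 theta), independent of x_0.
With theta = 7/4, sigma = 3/5:
  Var(X_t) = (3/5)^2 * (1 - exp(-2*7/4 t)) / (2 * 7/4) = 18/175 - 18*exp(-7*t/2)/175.
As t -> infinity, exp(-2*7/4 t) -> 0, so the stationary variance is sigma^2 / (2 theta) = 18/175.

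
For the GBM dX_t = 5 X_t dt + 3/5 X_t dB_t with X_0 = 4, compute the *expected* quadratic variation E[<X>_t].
E[<X>_t] = 144*exp(259*t/25)/259 - 144/259

<X>_t = int_0^t ((3/5) * X_s)^2 ds. Taking expectation inside the integral: E[<X>_t] = (3/5)^2 * int_0^t E[X_s^2] ds. For GBM, E[X_s^2] = x_0^2 * exp((2 mu + sigma^2) s). Integrating:
  E[<X>_t] = (3/5)^2 * 4^2 * (exp((2*5 + (3/5)^2) t) - 1) / (2*5 + (3/5)^2)
           = (3/5)^2 * 4^2 * (exp((259/25) t) - 1) / (259/25) = 144*exp(259*t/25)/259 - 144/259.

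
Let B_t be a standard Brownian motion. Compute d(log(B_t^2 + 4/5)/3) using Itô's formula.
d(log(B_t^2 + 4/5)/3) = (5*(4 - 5*B_t^2)/(3*(5*B_t^2 + 4)^2)) dt + (10*B_t/(3*(5*B_t^2 + 4))) dB_t

Itô's formula for f(B_t) gives d f(B_t) = f'(B_t) dB_t + (1/2) f''(B_t) dt. Compute derivatives of f(x) = log(x^2 + 4/5)/3:
  f'(x)  = 10*x/(3*(5*x^2 + 4))
  f''(x) = 10*(4 - 5*x^2)/(3*(5*x^2 + 4)^2)
Substitute x = B_t and multiply the f'' term by 1/2:
  drift     = (1/2) * (10*(4 - 5*x^2)/(3*(5*x^2 + 4)^2)) evaluated at B_t = 5*(4 - 5*B_t^2)/(3*(5*B_t^2 + 4)^2)
  diffusion = (10*x/(3*(5*x^2 + 4))) evaluated at B_t = 10*B_t/(3*(5*B_t^2 + 4))
Therefore d(log(B_t^2 + 4/5)/3) = (5*(4 - 5*B_t^2)/(3*(5*B_t^2 + 4)^2)) dt + (10*B_t/(3*(5*B_t^2 + 4))) dB_t.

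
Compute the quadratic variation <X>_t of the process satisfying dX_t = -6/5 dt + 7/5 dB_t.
<X>_t = 49*t/25

For an Itô process dX_t = a(t) dt + b(t) dB_t, the quadratic variation is <X>_t = int_0^t b(s)^2 ds (the drift term does not contribute). Here b(s) = 7/5, so
  b(s)^2 = 49/25.
Integrating from 0 to t:
  <X>_t = int_0^t (49/25) ds = 49*t/25.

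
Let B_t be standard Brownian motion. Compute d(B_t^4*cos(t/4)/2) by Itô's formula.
d(B_t^4*cos(t/4)/2) = (B_t^2*(-B_t^2*sin(t/4) + 24*cos(t/4))/8) dt + (2*B_t^3*cos(t/4)) dB_t

Itô's formula for f(t, x): d f(t, B_t) = (f_t + (1/2) f_xx) dt + f_x dB_t. Compute partials of f(t, x) = x^4*cos(t/4)/2:
  f_t(t,x)  = -x^4*sin(t/4)/8
  f_x(t,x)  = 2*x^3*cos(t/4)
  f_xx(t,x) = 6*x^2*cos(t/4)
Assemble drift = f_t + (1/2) f_xx = x^2*(-x^2*sin(t/4) + 24*cos(t/4))/8 and diffusion = f_x = 2*x^3*cos(t/4). Substituting x = B_t:
  d(B_t^4*cos(t/4)/2) = (B_t^2*(-B_t^2*sin(t/4) + 24*cos(t/4))/8) dt + (2*B_t^3*cos(t/4)) dB_t.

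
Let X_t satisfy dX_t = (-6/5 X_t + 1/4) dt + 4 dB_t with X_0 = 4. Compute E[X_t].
E[X_t] = 5/24 + 91*exp(-6*t/5)/24

Taking expectations and using E[dB_t] = 0, the mean m(t) = E[X_t] satisfies the ODE m'(t) = a m(t) + b with m(0) = x_0. With a = -6/5, b = 1/4, x_0 = 4, the solution is
  m(t) = x_0 * exp(a t) + (b/a) * (exp(a t) - 1)
       = 4 * exp((-6/5) t) + ((1/4)/(-6/5)) * (exp((-6/5) t) - 1)
       = 5/24 + 91*exp(-6*t/5)/24.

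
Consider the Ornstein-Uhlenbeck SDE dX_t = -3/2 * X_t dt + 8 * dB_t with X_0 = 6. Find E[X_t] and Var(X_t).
E[X_t] = 6*exp(-3*t/2); Var(X_t) = 64/3 - 64*exp(-3*t)/3

The OU SDE dX = -theta X dt + sigma dB admits the integrating factor exp(theta t): d(exp(theta t) X_t) = sigma exp(theta t) dB_t. Integrating from 0 to t:
  X_t = x_0 * exp(-theta t) + sigma * int_0^t exp(-theta (t-s)) dB_s.
The Itô integral has mean 0 and (by the Itô isometry) variance sigma^2 * int_0^t exp(-2 theta (t - s)) ds = sigma^2 * (1 - exp(-2 theta t)) / (2 theta).
With theta = 3/2, sigma = 8, x_0 = 6:
  E[X_t] = 6 * exp(-3/2 t) = 6*exp(-3*t/2)
  Var(X_t) = (8)^2 * (1 - exp(-2*3/2 t)) / (2 * 3/2) = 64/3 - 64*exp(-3*t)/3.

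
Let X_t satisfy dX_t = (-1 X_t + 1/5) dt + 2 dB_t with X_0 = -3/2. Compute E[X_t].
E[X_t] = 1/5 - 17*exp(-t)/10

Taking expectations and using E[dB_t] = 0, the mean m(t) = E[X_t] satisfies the ODE m'(t) = a m(t) + b with m(0) = x_0. With a = -1, b = 1/5, x_0 = -3/2, the solution is
  m(t) = x_0 * exp(a t) + (b/a) * (exp(a t) - 1)
       = (-3/2) * exp((-1) t) + ((1/5)/(-1)) * (exp((-1) t) - 1)
       = 1/5 - 17*exp(-t)/10.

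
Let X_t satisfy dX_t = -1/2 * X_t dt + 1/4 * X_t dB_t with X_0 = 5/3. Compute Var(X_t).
Var(X_t) = (25*exp(t/16) - 25)*exp(-t)/9

For GBM dX = mu X dt + sigma X dB with X_0 = x_0, apply Itô to Y = log X: dY = (mu - sigma^2/2) dt + sigma dB, so Y_t = log(x_0) + (mu - sigma^2/2) t + sigma B_t and hence X_t = x_0 * exp((mu - sigma^2/2) t + sigma B_t).
With mu = -1/2, sigma = 1/4, x_0 = 5/3, this gives:
  X_t = 5/3 * exp((-17/32) * t + (1/4) * B_t).
Since sigma*B_t ~ Normal(0, sigma^2 t), E[exp(sigma*B_t)] = exp(sigma^2 t / 2); so E[X_t] = x_0 * exp((mu - sigma^2/2) t) * exp(sigma^2 t / 2) = x_0 * exp(mu t) = 5*exp(-t/2)/3.
Var(X_t) = E[X_t^2] - (E[X_t])^2 = x_0^2 * exp(2 mu t) * (exp(sigma^2 t) - 1) = (25*exp(t/16) - 25)*exp(-t)/9.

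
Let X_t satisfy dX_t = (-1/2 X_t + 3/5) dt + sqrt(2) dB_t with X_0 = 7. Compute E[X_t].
E[X_t] = 6/5 + 29*exp(-t/2)/5

Taking expectations and using E[dB_t] = 0, the mean m(t) = E[X_t] satisfies the ODE m'(t) = a m(t) + b with m(0) = x_0. With a = -1/2, b = 3/5, x_0 = 7, the solution is
  m(t) = x_0 * exp(a t) + (b/a) * (exp(a t) - 1)
       = 7 * exp((-1/2) t) + ((3/5)/(-1/2)) * (exp((-1/2) t) - 1)
       = 6/5 + 29*exp(-t/2)/5.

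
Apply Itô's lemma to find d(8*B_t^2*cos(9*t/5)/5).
d(8*B_t^2*cos(9*t/5)/5) = (-72*B_t^2*sin(9*t/5)/25 + 8*cos(9*t/5)/5) dt + (16*B_t*cos(9*t/5)/5) dB_t

Itô's formula for f(t, x): d f(t, B_t) = (f_t + (1/2) f_xx) dt + f_x dB_t. Compute partials of f(t, x) = 8*x^2*cos(9*t/5)/5:
  f_t(t,x)  = -72*x^2*sin(9*t/5)/25
  f_x(t,x)  = 16*x*cos(9*t/5)/5
  f_xx(t,x) = 16*cos(9*t/5)/5
Assemble drift = f_t + (1/2) f_xx = -72*x^2*sin(9*t/5)/25 + 8*cos(9*t/5)/5 and diffusion = f_x = 16*x*cos(9*t/5)/5. Substituting x = B_t:
  d(8*B_t^2*cos(9*t/5)/5) = (-72*B_t^2*sin(9*t/5)/25 + 8*cos(9*t/5)/5) dt + (16*B_t*cos(9*t/5)/5) dB_t.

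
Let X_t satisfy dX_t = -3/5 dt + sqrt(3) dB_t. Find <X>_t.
<X>_t = 3*t

For an Itô process dX_t = a(t) dt + b(t) dB_t, the quadratic variation is <X>_t = int_0^t b(s)^2 ds (the drift term does not contribute). Here b(s) = sqrt(3), so
  b(s)^2 = 3.
Integrating from 0 to t:
  <X>_t = int_0^t (3) ds = 3*t.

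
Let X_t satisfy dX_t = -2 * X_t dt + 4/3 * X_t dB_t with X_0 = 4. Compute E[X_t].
E[X_t] = 4*exp(-2*t)

For GBM dX = mu X dt + sigma X dB with X_0 = x_0, apply Itô to Y = log X: dY = (mu - sigma^2/2) dt + sigma dB, so Y_t = log(x_0) + (mu - sigma^2/2) t + sigma B_t and hence X_t = x_0 * exp((mu - sigma^2/2) t + sigma B_t).
With mu = -2, sigma = 4/3, x_0 = 4, this gives:
  X_t = 4 * exp((-26/9) * t + (4/3) * B_t).
Since sigma*B_t ~ Normal(0, sigma^2 t), E[exp(sigma*B_t)] = exp(sigma^2 t / 2); so E[X_t] = x_0 * exp((mu - sigma^2/2) t) * exp(sigma^2 t / 2) = x_0 * exp(mu t) = 4*exp(-2*t).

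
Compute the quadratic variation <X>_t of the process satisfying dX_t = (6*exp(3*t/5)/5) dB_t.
<X>_t = 6*exp(6*t/5)/5 - 6/5

For an Itô process dX_t = a(t) dt + b(t) dB_t, the quadratic variation is <X>_t = int_0^t b(s)^2 ds (the drift term does not contribute). Here b(s) = 6*exp(3*s/5)/5, so
  b(s)^2 = 36*exp(6*s/5)/25.
Integrating from 0 to t:
  <X>_t = int_0^t (36*exp(6*s/5)/25) ds = 6*exp(6*t/5)/5 - 6/5.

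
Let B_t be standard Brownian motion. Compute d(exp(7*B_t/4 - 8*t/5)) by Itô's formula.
d(exp(7*B_t/4 - 8*t/5)) = (-11*exp(7*B_t/4 - 8*t/5)/160) dt + (7*exp(7*B_t/4 - 8*t/5)/4) dB_t

Itô's formula for f(t, x): d f(t, B_t) = (f_t + (1/2) f_xx) dt + f_x dB_t. Compute partials of f(t, x) = exp(-8*t/5 + 7*x/4):
  f_t(t,x)  = -8*exp(-8*t/5 + 7*x/4)/5
  f_x(t,x)  = 7*exp(-8*t/5 + 7*x/4)/4
  f_xx(t,x) = 49*exp(-8*t/5 + 7*x/4)/16
Assemble drift = f_t + (1/2) f_xx = -11*exp(-8*t/5 + 7*x/4)/160 and diffusion = f_x = 7*exp(-8*t/5 + 7*x/4)/4. Substituting x = B_t:
  d(exp(7*B_t/4 - 8*t/5)) = (-11*exp(7*B_t/4 - 8*t/5)/160) dt + (7*exp(7*B_t/4 - 8*t/5)/4) dB_t.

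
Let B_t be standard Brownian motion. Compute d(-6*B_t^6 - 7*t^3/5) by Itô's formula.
d(-6*B_t^6 - 7*t^3/5) = (-90*B_t^4 - 21*t^2/5) dt + (-36*B_t^5) dB_t

Itô's formula for f(t, x): d f(t, B_t) = (f_t + (1/2) f_xx) dt + f_x dB_t. Compute partials of f(t, x) = -7*t^3/5 - 6*x^6:
  f_t(t,x)  = -21*t^2/5
  f_x(t,x)  = -36*x^5
  f_xx(t,x) = -180*x^4
Assemble drift = f_t + (1/2) f_xx = -21*t^2/5 - 90*x^4 and diffusion = f_x = -36*x^5. Substituting x = B_t:
  d(-6*B_t^6 - 7*t^3/5) = (-90*B_t^4 - 21*t^2/5) dt + (-36*B_t^5) dB_t.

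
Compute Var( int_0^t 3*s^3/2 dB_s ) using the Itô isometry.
Var = 9*t^7/28

The Itô integral of a deterministic integrand f(s) has mean 0 because each increment f(s) * (B_{s+ds} - B_s) has mean 0. By the Itô isometry:
  Var( int_0^t f(s) dB_s ) = E[ (int_0^t f(s) dB_s)^2 ] = int_0^t f(s)^2 ds.
Here f(s) = 3*s^3/2, so f(s)^2 = 9*s^6/4. Integrate:
  int_0^t (9*s^6/4) ds = 9*t^7/28.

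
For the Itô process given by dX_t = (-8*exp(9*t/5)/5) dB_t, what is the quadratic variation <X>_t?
<X>_t = 32*exp(18*t/5)/45 - 32/45

For an Itô process dX_t = a(t) dt + b(t) dB_t, the quadratic variation is <X>_t = int_0^t b(s)^2 ds (the drift term does not contribute). Here b(s) = -8*exp(9*s/5)/5, so
  b(s)^2 = 64*exp(18*s/5)/25.
Integrating from 0 to t:
  <X>_t = int_0^t (64*exp(18*s/5)/25) ds = 32*exp(18*t/5)/45 - 32/45.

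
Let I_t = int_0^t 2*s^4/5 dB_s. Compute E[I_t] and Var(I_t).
E[I_t] = 0; Var(I_t) = 4*t^9/225

The Itô integral of a deterministic integrand f(s) has mean 0 because each increment f(s) * (B_{s+ds} - B_s) has mean 0. By the Itô isometry:
  Var( int_0^t f(s) dB_s ) = E[ (int_0^t f(s) dB_s)^2 ] = int_0^t f(s)^2 ds.
Here f(s) = 2*s^4/5, so f(s)^2 = 4*s^8/25. Integrate:
  int_0^t (4*s^8/25) ds = 4*t^9/225.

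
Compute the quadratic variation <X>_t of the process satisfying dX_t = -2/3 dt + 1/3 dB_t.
<X>_t = t/9

For an Itô process dX_t = a(t) dt + b(t) dB_t, the quadratic variation is <X>_t = int_0^t b(s)^2 ds (the drift term does not contribute). Here b(s) = 1/3, so
  b(s)^2 = 1/9.
Integrating from 0 to t:
  <X>_t = int_0^t (1/9) ds = t/9.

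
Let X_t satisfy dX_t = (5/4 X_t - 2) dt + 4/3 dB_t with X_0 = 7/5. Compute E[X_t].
E[X_t] = 8/5 - exp(5*t/4)/5

Taking expectations and using E[dB_t] = 0, the mean m(t) = E[X_t] satisfies the ODE m'(t) = a m(t) + b with m(0) = x_0. With a = 5/4, b = -2, x_0 = 7/5, the solution is
  m(t) = x_0 * exp(a t) + (b/a) * (exp(a t) - 1)
       = (7/5) * exp((5/4) t) + ((-2)/(5/4)) * (exp((5/4) t) - 1)
       = 8/5 - exp(5*t/4)/5.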